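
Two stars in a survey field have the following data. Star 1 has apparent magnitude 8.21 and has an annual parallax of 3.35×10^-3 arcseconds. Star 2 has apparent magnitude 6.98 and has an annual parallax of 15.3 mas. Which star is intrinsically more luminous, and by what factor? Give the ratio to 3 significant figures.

Star 1 is more luminous, by a factor of 6.72.

Star 1: d = 1/p = 1/3.35×10^-3″ = 298.5 pc
Star 1: M = m − 5 log₁₀ d + 5 = 8.21 − 5·2.4750 + 5 = 0.835
Star 2: p = 15.3 mas = 0.0153″ → d = 1/p = 65.36 pc
Star 2: M = m − 5 log₁₀ d + 5 = 6.98 − 5·1.8153 + 5 = 2.903
ΔM = M_1 − M_2 = 0.835 − (2.903) = -2.068; smaller M is more luminous → Star 1.
L ratio = 10^(0.4 |ΔM|) = 10^0.827 = 6.719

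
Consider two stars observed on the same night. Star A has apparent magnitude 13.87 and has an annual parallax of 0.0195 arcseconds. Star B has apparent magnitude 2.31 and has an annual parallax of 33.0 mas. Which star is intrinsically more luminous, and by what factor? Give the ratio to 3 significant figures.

Star A: d = 1/p = 1/0.0195″ = 51.28 pc
Star A: M = m − 5 log₁₀ d + 5 = 13.87 − 5·1.7100 + 5 = 10.320
Star B: p = 33.0 mas = 0.0330″ → d = 1/p = 30.30 pc
Star B: M = m − 5 log₁₀ d + 5 = 2.31 − 5·1.4815 + 5 = -0.097
ΔM = M_A − M_B = 10.320 − (-0.097) = 10.418; smaller M is more luminous → Star B.
L ratio = 10^(0.4 |ΔM|) = 10^4.167 = 14690

Star B is more luminous, by a factor of 14700.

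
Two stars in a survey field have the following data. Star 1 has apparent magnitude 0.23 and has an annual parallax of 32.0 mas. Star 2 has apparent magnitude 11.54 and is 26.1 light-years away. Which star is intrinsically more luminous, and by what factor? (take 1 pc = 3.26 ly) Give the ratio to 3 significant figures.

Star 1: p = 32.0 mas = 0.0320″ → d = 1/p = 31.25 pc
Star 1: M = m − 5 log₁₀ d + 5 = 0.23 − 5·1.4949 + 5 = -2.244
Star 2: d = 26.1 ly / 3.26 = 8.006 pc
Star 2: M = m − 5 log₁₀ d + 5 = 11.54 − 5·0.9034 + 5 = 12.023
ΔM = M_1 − M_2 = -2.244 − (12.023) = -14.267; smaller M is more luminous → Star 1.
L ratio = 10^(0.4 |ΔM|) = 10^5.707 = 509200

Star 1 is more luminous, by a factor of 509000.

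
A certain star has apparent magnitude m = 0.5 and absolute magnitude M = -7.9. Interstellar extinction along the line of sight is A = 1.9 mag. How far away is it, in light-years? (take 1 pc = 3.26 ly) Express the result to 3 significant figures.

d ≈ 650 ly

m − M = 5 log₁₀(d/10 pc) + A  ⇒  0.5 − (-7.9) − 1.9 = 5 log₁₀(d/10)
6.500 = 5 log₁₀(d/10)
log₁₀ d = (m − M − A)/5 + 1 = 2.3000
d = 10^2.3000 = 199.5 pc
= 650.5 ly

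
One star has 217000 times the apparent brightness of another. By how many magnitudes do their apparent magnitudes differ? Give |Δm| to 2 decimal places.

Pogson: Δm = −2.5 log₁₀(ratio) = −2.5 log₁₀(217000) = −2.5 × 5.3365 = -13.341

|Δm| ≈ 13.34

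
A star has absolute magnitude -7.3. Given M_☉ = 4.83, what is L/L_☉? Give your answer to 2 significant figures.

M − M_☉ = -7.3 − 4.83 = -12.130
L/L_☉ = 10^(−0.4 (M − M_☉)) = 10^4.852 = 71120

L/L_☉ ≈ 71000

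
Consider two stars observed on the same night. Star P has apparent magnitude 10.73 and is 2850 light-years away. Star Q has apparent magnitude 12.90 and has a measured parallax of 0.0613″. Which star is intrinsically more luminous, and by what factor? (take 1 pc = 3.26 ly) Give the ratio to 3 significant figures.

Star P is more luminous, by a factor of 21200.

Star P: d = 2850 ly / 3.26 = 874.2 pc
Star P: M = m − 5 log₁₀ d + 5 = 10.73 − 5·2.9416 + 5 = 1.022
Star Q: d = 1/p = 1/0.0613″ = 16.31 pc
Star Q: M = m − 5 log₁₀ d + 5 = 12.90 − 5·1.2125 + 5 = 11.837
ΔM = M_P − M_Q = 1.022 − (11.837) = -10.815; smaller M is more luminous → Star P.
L ratio = 10^(0.4 |ΔM|) = 10^4.326 = 21190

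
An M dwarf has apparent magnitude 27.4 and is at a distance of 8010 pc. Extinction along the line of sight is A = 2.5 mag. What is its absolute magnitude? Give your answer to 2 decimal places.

5 log₁₀(d/10 pc) = 5 log₁₀(8010) − 5 = 14.518
M = m − 5 log₁₀(d/10) − A = 27.4 − 14.518 − 2.5 = 10.382

M ≈ 10.38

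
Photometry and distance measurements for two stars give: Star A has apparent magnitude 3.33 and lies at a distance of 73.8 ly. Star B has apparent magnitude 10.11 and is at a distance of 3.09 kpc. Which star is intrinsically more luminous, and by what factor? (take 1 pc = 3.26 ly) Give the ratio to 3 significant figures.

Star B is more luminous, by a factor of 36.2.

Star A: d = 73.8 ly / 3.26 = 22.64 pc
Star A: M = m − 5 log₁₀ d + 5 = 3.33 − 5·1.3548 + 5 = 1.556
Star B: d = 3.09 kpc = 3090 pc
Star B: M = m − 5 log₁₀ d + 5 = 10.11 − 5·3.4900 + 5 = -2.340
ΔM = M_A − M_B = 1.556 − (-2.340) = 3.896; smaller M is more luminous → Star B.
L ratio = 10^(0.4 |ΔM|) = 10^1.558 = 36.16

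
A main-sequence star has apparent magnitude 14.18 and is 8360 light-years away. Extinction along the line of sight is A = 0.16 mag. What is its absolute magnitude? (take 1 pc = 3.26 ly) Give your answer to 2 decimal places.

M ≈ 1.98

d = 8360 ly / 3.26 = 2564 pc
5 log₁₀(d/10 pc) = 5 log₁₀(2564) − 5 = 12.045
M = m − 5 log₁₀(d/10) − A = 14.18 − 12.045 − 0.16 = 1.975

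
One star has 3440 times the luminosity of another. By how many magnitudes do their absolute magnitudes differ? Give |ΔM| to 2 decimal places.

Pogson: ΔM = −2.5 log₁₀(ratio) = −2.5 log₁₀(3440) = −2.5 × 3.5366 = -8.841

|ΔM| ≈ 8.84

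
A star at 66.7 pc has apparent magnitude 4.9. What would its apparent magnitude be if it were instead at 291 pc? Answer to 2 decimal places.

m ≈ 8.10

Flux ∝ 1/d², so Δm = 5 log₁₀(d₂/d₁) = 5 log₁₀(291/66.7) = 3.199
m₂ = m₁ + Δm = 4.9 + (3.199) = 8.099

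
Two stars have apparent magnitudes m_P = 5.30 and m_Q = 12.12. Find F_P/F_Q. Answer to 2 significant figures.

F_P/F_Q ≈ 530

Δm = 5.30 − (12.12) = -6.82
Flux ratio = 10^(−0.4 Δm) = 10^(−0.4 × -6.82) = 10^2.728 = 534.6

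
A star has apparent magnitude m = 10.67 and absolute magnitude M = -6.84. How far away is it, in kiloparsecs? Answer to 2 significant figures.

d ≈ 32 kpc

μ = m − M = 17.510
m − M = 5 log₁₀ d − 5
log₁₀ d = (m − M)/5 + 1 = 4.5020
d = 10^4.5020 = 31770 pc
= 31.77 kpc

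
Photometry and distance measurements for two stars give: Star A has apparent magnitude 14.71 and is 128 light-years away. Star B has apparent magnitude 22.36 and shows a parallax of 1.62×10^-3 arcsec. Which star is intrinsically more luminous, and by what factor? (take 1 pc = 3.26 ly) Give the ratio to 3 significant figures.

Star A is more luminous, by a factor of 4.65.

Star A: d = 128 ly / 3.26 = 39.26 pc
Star A: M = m − 5 log₁₀ d + 5 = 14.71 − 5·1.5940 + 5 = 11.740
Star B: d = 1/p = 1/1.62×10^-3″ = 617.3 pc
Star B: M = m − 5 log₁₀ d + 5 = 22.36 − 5·2.7905 + 5 = 13.408
ΔM = M_A − M_B = 11.740 − (13.408) = -1.668; smaller M is more luminous → Star A.
L ratio = 10^(0.4 |ΔM|) = 10^0.667 = 4.645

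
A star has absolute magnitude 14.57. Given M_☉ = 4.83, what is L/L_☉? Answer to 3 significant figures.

L/L_☉ ≈ 1.27×10^-4

M − M_☉ = 14.57 − 4.83 = 9.740
L/L_☉ = 10^(−0.4 (M − M_☉)) = 10^-3.896 = 1.271×10^-4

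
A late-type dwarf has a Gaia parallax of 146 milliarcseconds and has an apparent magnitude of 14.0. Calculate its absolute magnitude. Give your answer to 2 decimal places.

M ≈ 14.82

p = 146 mas = 0.146″ → d = 1/p = 6.849 pc
5 log₁₀(d/10 pc) = 5 log₁₀(6.849) − 5 = -0.822
M = m − 5 log₁₀(d/10) = 14.0 + 0.822 = 14.822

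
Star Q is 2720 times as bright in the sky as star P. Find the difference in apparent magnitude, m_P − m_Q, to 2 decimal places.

Pogson: Δm = −2.5 log₁₀(ratio) = −2.5 log₁₀(2720) = −2.5 × 3.4346 = -8.586
Star Q is brighter so has the smaller magnitude: m_P − m_Q is positive.

m_P − m_Q ≈ 8.59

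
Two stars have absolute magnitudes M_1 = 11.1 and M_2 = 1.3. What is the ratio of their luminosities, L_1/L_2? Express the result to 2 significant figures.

ΔM = M_1 − M_2 = 9.8
L_1/L_2 = 10^(−0.4 ΔM) = 10^-3.920 = 1.202×10^-4

L_1/L_2 ≈ 1.2×10^-4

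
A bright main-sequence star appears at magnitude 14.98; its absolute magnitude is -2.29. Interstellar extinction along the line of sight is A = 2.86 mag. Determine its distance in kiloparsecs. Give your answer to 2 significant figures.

d ≈ 7.6 kpc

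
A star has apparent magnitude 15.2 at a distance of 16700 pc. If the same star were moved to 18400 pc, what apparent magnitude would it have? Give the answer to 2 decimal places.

Flux ∝ 1/d², so Δm = 5 log₁₀(d₂/d₁) = 5 log₁₀(18400/16700) = 0.211
m₂ = m₁ + Δm = 15.2 + (0.211) = 15.411

m ≈ 15.41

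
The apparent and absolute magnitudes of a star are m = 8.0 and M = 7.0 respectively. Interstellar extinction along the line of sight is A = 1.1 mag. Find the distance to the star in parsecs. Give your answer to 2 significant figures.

m − M = 5 log₁₀(d/10 pc) + A  ⇒  8.0 − (7.0) − 1.1 = 5 log₁₀(d/10)
-0.100 = 5 log₁₀(d/10)
log₁₀ d = (m − M − A)/5 + 1 = 0.9800
d = 10^0.9800 = 9.550 pc

d ≈ 9.5 pc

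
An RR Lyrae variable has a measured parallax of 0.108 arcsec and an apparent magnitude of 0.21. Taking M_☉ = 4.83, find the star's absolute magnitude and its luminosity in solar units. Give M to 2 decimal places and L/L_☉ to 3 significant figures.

d = 1/p = 1/0.108″ = 9.259 pc
M = m − 5 log₁₀ d + 5 = 0.21 − 5·0.9666 + 5 = 0.377
M − M_☉ = 0.377 − 4.83 = -4.453
L/L_☉ = 10^(−0.4 × -4.453) = 60.42

M ≈ 0.38; L/L_☉ ≈ 60.4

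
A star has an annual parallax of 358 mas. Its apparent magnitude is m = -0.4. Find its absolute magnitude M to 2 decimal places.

p = 358 mas = 0.358″ → d = 1/p = 2.793 pc
5 log₁₀(d/10 pc) = 5 log₁₀(2.793) − 5 = -2.769
M = m − 5 log₁₀(d/10) = -0.4 + 2.769 = 2.369

M ≈ 2.37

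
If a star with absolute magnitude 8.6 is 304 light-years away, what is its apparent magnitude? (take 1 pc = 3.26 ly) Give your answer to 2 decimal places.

d = 304 ly / 3.26 = 93.25 pc
m = M + 5 log₁₀ d − 5 = 8.6 + 5·1.9697 − 5 = 13.448

m ≈ 13.45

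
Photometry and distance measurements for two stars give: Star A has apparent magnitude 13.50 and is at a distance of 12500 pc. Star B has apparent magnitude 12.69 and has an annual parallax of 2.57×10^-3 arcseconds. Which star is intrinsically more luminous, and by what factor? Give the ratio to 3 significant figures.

Star A is more luminous, by a factor of 489.

Star A: M = m − 5 log₁₀ d + 5 = 13.50 − 5·4.0969 + 5 = -1.985
Star B: d = 1/p = 1/2.57×10^-3″ = 389.1 pc
Star B: M = m − 5 log₁₀ d + 5 = 12.69 − 5·2.5901 + 5 = 4.740
ΔM = M_A − M_B = -1.985 − (4.740) = -6.724; smaller M is more luminous → Star A.
L ratio = 10^(0.4 |ΔM|) = 10^2.690 = 489.4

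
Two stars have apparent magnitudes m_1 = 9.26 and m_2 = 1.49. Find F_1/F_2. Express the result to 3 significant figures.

F_1/F_2 ≈ 7.80×10^-4

Magnitude difference = 7.77
Flux ratio = 10^(−0.4 Δm) = 10^(−0.4 × 7.77) = 10^-3.108 = 7.798×10^-4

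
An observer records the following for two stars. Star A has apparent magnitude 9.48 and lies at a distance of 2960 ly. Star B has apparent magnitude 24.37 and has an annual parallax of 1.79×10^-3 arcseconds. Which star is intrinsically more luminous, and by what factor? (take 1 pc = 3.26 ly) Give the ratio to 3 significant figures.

Star A is more luminous, by a factor of 2.39×10^6.

Star A: d = 2960 ly / 3.26 = 908.0 pc
Star A: M = m − 5 log₁₀ d + 5 = 9.48 − 5·2.9581 + 5 = -0.310
Star B: d = 1/p = 1/1.79×10^-3″ = 558.7 pc
Star B: M = m − 5 log₁₀ d + 5 = 24.37 − 5·2.7471 + 5 = 15.634
ΔM = M_A − M_B = -0.310 − (15.634) = -15.945; smaller M is more luminous → Star A.
L ratio = 10^(0.4 |ΔM|) = 10^6.378 = 2.387×10^6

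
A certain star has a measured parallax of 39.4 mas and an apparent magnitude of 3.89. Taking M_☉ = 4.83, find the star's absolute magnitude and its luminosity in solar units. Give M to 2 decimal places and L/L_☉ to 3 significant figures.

M ≈ 1.87; L/L_☉ ≈ 15.3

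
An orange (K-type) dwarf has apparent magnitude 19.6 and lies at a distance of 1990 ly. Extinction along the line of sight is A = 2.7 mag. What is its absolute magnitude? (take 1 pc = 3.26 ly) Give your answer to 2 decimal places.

d = 1990 ly / 3.26 = 610.4 pc
5 log₁₀(d/10 pc) = 5 log₁₀(610.4) − 5 = 8.928
M = m − 5 log₁₀(d/10) − A = 19.6 − 8.928 − 2.7 = 7.972

M ≈ 7.97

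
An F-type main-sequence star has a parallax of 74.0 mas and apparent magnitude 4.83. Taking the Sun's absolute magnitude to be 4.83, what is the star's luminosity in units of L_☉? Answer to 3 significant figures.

d = 1/p = 1000/74.0 mas = 13.51 pc
M = m − 5 log₁₀ d + 5 = 4.83 − 5·1.1308 + 5 = 4.176
M − M_☉ = 4.176 − 4.83 = -0.654
L/L_☉ = 10^(−0.4 × -0.654) = 1.826

L/L_☉ ≈ 1.83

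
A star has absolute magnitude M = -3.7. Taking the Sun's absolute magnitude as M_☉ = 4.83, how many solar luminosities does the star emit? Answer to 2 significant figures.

L/L_☉ ≈ 2600

M − M_☉ = -3.7 − 4.83 = -8.530
L/L_☉ = 10^(−0.4 (M − M_☉)) = 10^3.412 = 2582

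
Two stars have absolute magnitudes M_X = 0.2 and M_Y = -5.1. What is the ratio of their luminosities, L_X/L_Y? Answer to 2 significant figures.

L_X/L_Y ≈ 7.6×10^-3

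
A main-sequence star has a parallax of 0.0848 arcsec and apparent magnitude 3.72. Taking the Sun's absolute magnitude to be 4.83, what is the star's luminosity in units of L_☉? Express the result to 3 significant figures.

L/L_☉ ≈ 3.87

d = 1/p = 1/0.0848″ = 11.79 pc
M = m − 5 log₁₀ d + 5 = 3.72 − 5·1.0716 + 5 = 3.362
M − M_☉ = 3.362 − 4.83 = -1.468
L/L_☉ = 10^(−0.4 × -1.468) = 3.866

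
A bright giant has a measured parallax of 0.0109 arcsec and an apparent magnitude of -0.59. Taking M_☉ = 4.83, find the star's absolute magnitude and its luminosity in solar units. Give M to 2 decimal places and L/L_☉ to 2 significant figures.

M ≈ -5.40; L/L_☉ ≈ 12000

d = 1/p = 1/0.0109″ = 91.74 pc
M = m − 5 log₁₀ d + 5 = -0.59 − 5·1.9626 + 5 = -5.403
M − M_☉ = -5.403 − 4.83 = -10.233
L/L_☉ = 10^(−0.4 × -10.233) = 12390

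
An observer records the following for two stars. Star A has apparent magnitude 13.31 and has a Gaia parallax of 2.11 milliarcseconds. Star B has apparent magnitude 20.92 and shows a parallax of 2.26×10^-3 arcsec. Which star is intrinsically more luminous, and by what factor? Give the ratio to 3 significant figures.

Star A: p = 2.11 mas = 2.11×10^-3″ → d = 1/p = 473.9 pc
Star A: M = m − 5 log₁₀ d + 5 = 13.31 − 5·2.6757 + 5 = 4.931
Star B: d = 1/p = 1/2.26×10^-3″ = 442.5 pc
Star B: M = m − 5 log₁₀ d + 5 = 20.92 − 5·2.6459 + 5 = 12.691
ΔM = M_A − M_B = 4.931 − (12.691) = -7.759; smaller M is more luminous → Star A.
L ratio = 10^(0.4 |ΔM|) = 10^3.104 = 1270

Star A is more luminous, by a factor of 1270.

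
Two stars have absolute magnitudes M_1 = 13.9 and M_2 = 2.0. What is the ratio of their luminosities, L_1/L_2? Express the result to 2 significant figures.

ΔM = M_1 − M_2 = 11.9
L_1/L_2 = 10^(−0.4 ΔM) = 10^-4.760 = 1.738×10^-5

L_1/L_2 ≈ 1.7×10^-5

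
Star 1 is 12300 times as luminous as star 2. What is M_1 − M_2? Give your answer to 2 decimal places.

M_1 − M_2 ≈ -10.22

Pogson: ΔM = −2.5 log₁₀(ratio) = −2.5 log₁₀(12300) = −2.5 × 4.0899 = -10.225
Star 1 is brighter, so it has the smaller magnitude: the difference is negative.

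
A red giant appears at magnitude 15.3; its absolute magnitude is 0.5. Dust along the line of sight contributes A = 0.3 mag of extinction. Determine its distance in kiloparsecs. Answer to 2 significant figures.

d ≈ 7.9 kpc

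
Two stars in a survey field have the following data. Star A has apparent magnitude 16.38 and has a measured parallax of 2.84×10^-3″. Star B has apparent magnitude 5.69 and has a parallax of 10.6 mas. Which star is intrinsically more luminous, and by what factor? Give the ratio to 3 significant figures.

Star A: d = 1/p = 1/2.84×10^-3″ = 352.1 pc
Star A: M = m − 5 log₁₀ d + 5 = 16.38 − 5·2.5467 + 5 = 8.647
Star B: p = 10.6 mas = 0.0106″ → d = 1/p = 94.34 pc
Star B: M = m − 5 log₁₀ d + 5 = 5.69 − 5·1.9747 + 5 = 0.817
ΔM = M_A − M_B = 8.647 − (0.817) = 7.830; smaller M is more luminous → Star B.
L ratio = 10^(0.4 |ΔM|) = 10^3.132 = 1355

Star B is more luminous, by a factor of 1360.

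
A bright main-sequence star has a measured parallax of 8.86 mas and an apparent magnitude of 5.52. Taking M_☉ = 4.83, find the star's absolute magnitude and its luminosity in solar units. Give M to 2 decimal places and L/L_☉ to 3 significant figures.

M ≈ 0.26; L/L_☉ ≈ 67.5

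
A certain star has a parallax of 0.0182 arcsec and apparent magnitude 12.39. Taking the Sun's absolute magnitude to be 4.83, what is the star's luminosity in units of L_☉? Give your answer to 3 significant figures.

d = 1/p = 1/0.0182″ = 54.95 pc
M = m − 5 log₁₀ d + 5 = 12.39 − 5·1.7399 + 5 = 8.690
M − M_☉ = 8.690 − 4.83 = 3.860
L/L_☉ = 10^(−0.4 × 3.860) = 0.02857

L/L_☉ ≈ 0.0286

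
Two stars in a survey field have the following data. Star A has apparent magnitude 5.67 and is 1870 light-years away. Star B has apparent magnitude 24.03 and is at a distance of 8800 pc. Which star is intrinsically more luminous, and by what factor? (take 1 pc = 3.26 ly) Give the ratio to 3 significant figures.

Star A: d = 1870 ly / 3.26 = 573.6 pc
Star A: M = m − 5 log₁₀ d + 5 = 5.67 − 5·2.7586 + 5 = -3.123
Star B: M = m − 5 log₁₀ d + 5 = 24.03 − 5·3.9445 + 5 = 9.308
ΔM = M_A − M_B = -3.123 − (9.308) = -12.431; smaller M is more luminous → Star A.
L ratio = 10^(0.4 |ΔM|) = 10^4.972 = 93820

Star A is more luminous, by a factor of 93800.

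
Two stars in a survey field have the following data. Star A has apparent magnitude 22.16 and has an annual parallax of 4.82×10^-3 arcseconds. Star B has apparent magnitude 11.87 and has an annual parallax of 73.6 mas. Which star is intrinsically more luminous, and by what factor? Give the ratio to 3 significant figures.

Star B is more luminous, by a factor of 56.0.

Star A: d = 1/p = 1/4.82×10^-3″ = 207.5 pc
Star A: M = m − 5 log₁₀ d + 5 = 22.16 − 5·2.3170 + 5 = 15.575
Star B: p = 73.6 mas = 0.0736″ → d = 1/p = 13.59 pc
Star B: M = m − 5 log₁₀ d + 5 = 11.87 − 5·1.1331 + 5 = 11.204
ΔM = M_A − M_B = 15.575 − (11.204) = 4.371; smaller M is more luminous → Star B.
L ratio = 10^(0.4 |ΔM|) = 10^1.748 = 56.02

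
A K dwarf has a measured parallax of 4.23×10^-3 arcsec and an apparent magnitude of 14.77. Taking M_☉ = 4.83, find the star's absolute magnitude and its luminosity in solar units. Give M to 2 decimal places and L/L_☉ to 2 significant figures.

M ≈ 7.90; L/L_☉ ≈ 0.059

d = 1/p = 1/4.23×10^-3″ = 236.4 pc
M = m − 5 log₁₀ d + 5 = 14.77 − 5·2.3737 + 5 = 7.902
M − M_☉ = 7.902 − 4.83 = 3.072
L/L_☉ = 10^(−0.4 × 3.072) = 0.05906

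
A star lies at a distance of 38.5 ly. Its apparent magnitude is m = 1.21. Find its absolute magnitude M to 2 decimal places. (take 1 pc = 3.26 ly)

M ≈ 0.85

d = 38.5 ly / 3.26 = 11.81 pc
5 log₁₀(d/10 pc) = 5 log₁₀(11.81) − 5 = 0.361
M = m − 5 log₁₀(d/10) = 1.21 − 0.361 = 0.849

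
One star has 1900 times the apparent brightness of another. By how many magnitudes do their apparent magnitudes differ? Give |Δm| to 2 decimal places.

Pogson: Δm = −2.5 log₁₀(ratio) = −2.5 log₁₀(1900) = −2.5 × 3.2788 = -8.197

|Δm| ≈ 8.20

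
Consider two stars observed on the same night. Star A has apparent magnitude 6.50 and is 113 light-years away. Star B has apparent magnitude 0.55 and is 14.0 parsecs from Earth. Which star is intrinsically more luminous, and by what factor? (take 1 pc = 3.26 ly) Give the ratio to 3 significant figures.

Star A: d = 113 ly / 3.26 = 34.66 pc
Star A: M = m − 5 log₁₀ d + 5 = 6.50 − 5·1.5399 + 5 = 3.801
Star B: M = m − 5 log₁₀ d + 5 = 0.55 − 5·1.1461 + 5 = -0.181
ΔM = M_A − M_B = 3.801 − (-0.181) = 3.981; smaller M is more luminous → Star B.
L ratio = 10^(0.4 |ΔM|) = 10^1.593 = 39.13

Star B is more luminous, by a factor of 39.1.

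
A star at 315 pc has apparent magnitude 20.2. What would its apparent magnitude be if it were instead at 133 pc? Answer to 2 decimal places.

Flux ∝ 1/d², so Δm = 5 log₁₀(d₂/d₁) = 5 log₁₀(133/315) = -1.872
m₂ = m₁ + Δm = 20.2 + (-1.872) = 18.328

m ≈ 18.33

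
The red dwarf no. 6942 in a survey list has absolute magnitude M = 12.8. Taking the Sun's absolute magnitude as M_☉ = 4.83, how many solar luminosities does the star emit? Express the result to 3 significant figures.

L/L_☉ ≈ 6.49×10^-4

M − M_☉ = 12.8 − 4.83 = 7.970
L/L_☉ = 10^(−0.4 (M − M_☉)) = 10^-3.188 = 6.486×10^-4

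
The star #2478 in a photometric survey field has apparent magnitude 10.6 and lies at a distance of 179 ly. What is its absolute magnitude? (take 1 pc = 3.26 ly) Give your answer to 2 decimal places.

d = 179 ly / 3.26 = 54.91 pc
5 log₁₀(d/10 pc) = 5 log₁₀(54.91) − 5 = 3.698
M = m − 5 log₁₀(d/10) = 10.6 − 3.698 = 6.902

M ≈ 6.90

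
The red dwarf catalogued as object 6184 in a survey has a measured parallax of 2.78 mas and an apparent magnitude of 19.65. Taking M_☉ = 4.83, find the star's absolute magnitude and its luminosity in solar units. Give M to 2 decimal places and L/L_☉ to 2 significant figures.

d = 1/p = 1000/2.78 mas = 359.7 pc
M = m − 5 log₁₀ d + 5 = 19.65 − 5·2.5560 + 5 = 11.870
M − M_☉ = 11.870 − 4.83 = 7.040
L/L_☉ = 10^(−0.4 × 7.040) = 1.527×10^-3

M ≈ 11.87; L/L_☉ ≈ 1.5×10^-3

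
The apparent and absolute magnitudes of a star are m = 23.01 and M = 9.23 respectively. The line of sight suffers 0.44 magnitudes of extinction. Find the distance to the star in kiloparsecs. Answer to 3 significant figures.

d ≈ 4.66 kpc

m − M = 5 log₁₀(d/10 pc) + A  ⇒  23.01 − (9.23) − 0.44 = 5 log₁₀(d/10)
13.340 = 5 log₁₀(d/10)
log₁₀ d = (m − M − A)/5 + 1 = 3.6680
d = 10^3.6680 = 4656 pc
= 4.656 kpc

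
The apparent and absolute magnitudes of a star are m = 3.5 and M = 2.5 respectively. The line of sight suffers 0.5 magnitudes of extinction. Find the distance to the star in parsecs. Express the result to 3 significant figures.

d ≈ 12.6 pc

m − M = 5 log₁₀(d/10 pc) + A  ⇒  3.5 − (2.5) − 0.5 = 5 log₁₀(d/10)
0.500 = 5 log₁₀(d/10)
log₁₀ d = (m − M − A)/5 + 1 = 1.1000
d = 10^1.1000 = 12.59 pc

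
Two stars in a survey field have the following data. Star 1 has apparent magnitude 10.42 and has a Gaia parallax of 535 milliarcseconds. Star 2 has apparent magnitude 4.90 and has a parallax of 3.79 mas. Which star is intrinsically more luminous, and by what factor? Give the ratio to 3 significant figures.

Star 1: p = 535 mas = 0.535″ → d = 1/p = 1.869 pc
Star 1: M = m − 5 log₁₀ d + 5 = 10.42 − 5·0.2716 + 5 = 14.062
Star 2: p = 3.79 mas = 3.79×10^-3″ → d = 1/p = 263.9 pc
Star 2: M = m − 5 log₁₀ d + 5 = 4.90 − 5·2.4214 + 5 = -2.207
ΔM = M_1 − M_2 = 14.062 − (-2.207) = 16.269; smaller M is more luminous → Star 2.
L ratio = 10^(0.4 |ΔM|) = 10^6.507 = 3.217×10^6

Star 2 is more luminous, by a factor of 3.22×10^6.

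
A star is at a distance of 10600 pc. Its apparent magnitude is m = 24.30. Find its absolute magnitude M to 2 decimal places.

5 log₁₀(d/10 pc) = 5 log₁₀(10600) − 5 = 15.127
M = m − 5 log₁₀(d/10) = 24.30 − 15.127 = 9.173

M ≈ 9.17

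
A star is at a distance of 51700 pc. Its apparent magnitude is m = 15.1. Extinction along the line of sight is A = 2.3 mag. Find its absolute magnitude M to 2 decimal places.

M ≈ -5.77

5 log₁₀(d/10 pc) = 5 log₁₀(51700) − 5 = 18.567
M = m − 5 log₁₀(d/10) − A = 15.1 − 18.567 − 2.3 = -5.767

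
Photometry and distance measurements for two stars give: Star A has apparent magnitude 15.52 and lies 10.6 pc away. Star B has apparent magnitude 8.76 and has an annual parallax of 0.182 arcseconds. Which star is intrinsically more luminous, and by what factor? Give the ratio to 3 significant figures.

Star A: M = m − 5 log₁₀ d + 5 = 15.52 − 5·1.0253 + 5 = 15.393
Star B: d = 1/p = 1/0.182″ = 5.495 pc
Star B: M = m − 5 log₁₀ d + 5 = 8.76 − 5·0.7399 + 5 = 10.060
ΔM = M_A − M_B = 15.393 − (10.060) = 5.333; smaller M is more luminous → Star B.
L ratio = 10^(0.4 |ΔM|) = 10^2.133 = 135.9

Star B is more luminous, by a factor of 136.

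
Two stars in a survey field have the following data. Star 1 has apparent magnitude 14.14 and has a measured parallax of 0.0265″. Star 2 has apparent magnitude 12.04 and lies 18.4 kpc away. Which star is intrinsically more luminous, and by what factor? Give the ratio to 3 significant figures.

Star 2 is more luminous, by a factor of 1.64×10^6.

Star 1: d = 1/p = 1/0.0265″ = 37.74 pc
Star 1: M = m − 5 log₁₀ d + 5 = 14.14 − 5·1.5768 + 5 = 11.256
Star 2: d = 18.4 kpc = 18400 pc
Star 2: M = m − 5 log₁₀ d + 5 = 12.04 − 5·4.2648 + 5 = -4.284
ΔM = M_1 − M_2 = 11.256 − (-4.284) = 15.540; smaller M is more luminous → Star 2.
L ratio = 10^(0.4 |ΔM|) = 10^6.216 = 1.645×10^6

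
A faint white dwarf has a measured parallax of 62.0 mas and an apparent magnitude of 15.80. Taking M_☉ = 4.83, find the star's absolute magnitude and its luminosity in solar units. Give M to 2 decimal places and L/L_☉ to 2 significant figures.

M ≈ 14.76; L/L_☉ ≈ 1.1×10^-4

d = 1/p = 1000/62.0 mas = 16.13 pc
M = m − 5 log₁₀ d + 5 = 15.80 − 5·1.2076 + 5 = 14.762
M − M_☉ = 14.762 − 4.83 = 9.932
L/L_☉ = 10^(−0.4 × 9.932) = 1.065×10^-4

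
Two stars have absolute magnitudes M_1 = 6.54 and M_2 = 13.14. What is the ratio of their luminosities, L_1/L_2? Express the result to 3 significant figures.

ΔM = M_1 − M_2 = -6.60
L_1/L_2 = 10^(−0.4 ΔM) = 10^2.640 = 436.5

L_1/L_2 ≈ 437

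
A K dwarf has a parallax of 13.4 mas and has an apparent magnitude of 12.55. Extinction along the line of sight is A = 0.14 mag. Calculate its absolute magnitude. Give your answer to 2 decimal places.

M ≈ 8.05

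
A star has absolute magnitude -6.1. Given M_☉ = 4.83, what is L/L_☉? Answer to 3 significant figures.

L/L_☉ ≈ 23600

M − M_☉ = -6.1 − 4.83 = -10.930
L/L_☉ = 10^(−0.4 (M − M_☉)) = 10^4.372 = 23550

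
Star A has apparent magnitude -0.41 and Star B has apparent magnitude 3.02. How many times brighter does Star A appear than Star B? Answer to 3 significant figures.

23.6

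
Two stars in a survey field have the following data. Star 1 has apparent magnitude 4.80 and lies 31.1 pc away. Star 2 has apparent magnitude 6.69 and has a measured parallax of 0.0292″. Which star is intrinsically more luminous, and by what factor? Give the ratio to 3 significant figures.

Star 1 is more luminous, by a factor of 4.70.

Star 1: M = m − 5 log₁₀ d + 5 = 4.80 − 5·1.4928 + 5 = 2.336
Star 2: d = 1/p = 1/0.0292″ = 34.25 pc
Star 2: M = m − 5 log₁₀ d + 5 = 6.69 − 5·1.5346 + 5 = 4.017
ΔM = M_1 − M_2 = 2.336 − (4.017) = -1.681; smaller M is more luminous → Star 1.
L ratio = 10^(0.4 |ΔM|) = 10^0.672 = 4.702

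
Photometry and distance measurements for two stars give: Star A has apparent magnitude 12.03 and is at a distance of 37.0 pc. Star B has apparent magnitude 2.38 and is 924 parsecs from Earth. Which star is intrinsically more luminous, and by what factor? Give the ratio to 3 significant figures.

Star B is more luminous, by a factor of 4.52×10^6.

Star A: M = m − 5 log₁₀ d + 5 = 12.03 − 5·1.5682 + 5 = 9.189
Star B: M = m − 5 log₁₀ d + 5 = 2.38 − 5·2.9657 + 5 = -7.448
ΔM = M_A − M_B = 9.189 − (-7.448) = 16.637; smaller M is more luminous → Star B.
L ratio = 10^(0.4 |ΔM|) = 10^6.655 = 4.518×10^6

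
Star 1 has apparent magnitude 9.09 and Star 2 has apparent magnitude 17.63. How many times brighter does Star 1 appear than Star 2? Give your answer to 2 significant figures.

2600

Δm = 9.09 − (17.63) = -8.54
Flux ratio = 10^(−0.4 Δm) = 10^(−0.4 × -8.54) = 10^3.416 = 2606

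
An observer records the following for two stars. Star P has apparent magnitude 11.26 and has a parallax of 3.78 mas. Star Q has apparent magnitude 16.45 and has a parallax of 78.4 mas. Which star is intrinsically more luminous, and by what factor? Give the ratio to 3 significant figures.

Star P is more luminous, by a factor of 51200.

Star P: p = 3.78 mas = 3.78×10^-3″ → d = 1/p = 264.6 pc
Star P: M = m − 5 log₁₀ d + 5 = 11.26 − 5·2.4225 + 5 = 4.147
Star Q: p = 78.4 mas = 0.0784″ → d = 1/p = 12.76 pc
Star Q: M = m − 5 log₁₀ d + 5 = 16.45 − 5·1.1057 + 5 = 15.922
ΔM = M_P − M_Q = 4.147 − (15.922) = -11.774; smaller M is more luminous → Star P.
L ratio = 10^(0.4 |ΔM|) = 10^4.710 = 51240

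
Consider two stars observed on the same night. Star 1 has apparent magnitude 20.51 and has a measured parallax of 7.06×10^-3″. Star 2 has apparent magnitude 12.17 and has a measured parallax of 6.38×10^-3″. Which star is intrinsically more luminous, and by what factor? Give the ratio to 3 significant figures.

Star 1: d = 1/p = 1/7.06×10^-3″ = 141.6 pc
Star 1: M = m − 5 log₁₀ d + 5 = 20.51 − 5·2.1512 + 5 = 14.754
Star 2: d = 1/p = 1/6.38×10^-3″ = 156.7 pc
Star 2: M = m − 5 log₁₀ d + 5 = 12.17 − 5·2.1952 + 5 = 6.194
ΔM = M_1 − M_2 = 14.754 − (6.194) = 8.560; smaller M is more luminous → Star 2.
L ratio = 10^(0.4 |ΔM|) = 10^3.424 = 2654

Star 2 is more luminous, by a factor of 2650.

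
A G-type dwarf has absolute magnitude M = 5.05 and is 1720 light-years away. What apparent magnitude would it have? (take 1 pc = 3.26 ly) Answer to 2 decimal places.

d = 1720 ly / 3.26 = 527.6 pc
m = M + 5 log₁₀ d − 5 = 5.05 + 5·2.7223 − 5 = 13.662

m ≈ 13.66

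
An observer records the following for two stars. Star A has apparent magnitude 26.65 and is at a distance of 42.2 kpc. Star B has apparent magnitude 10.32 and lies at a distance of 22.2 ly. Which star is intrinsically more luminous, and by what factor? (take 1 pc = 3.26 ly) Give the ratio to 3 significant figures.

Star A: d = 42.2 kpc = 42200 pc
Star A: M = m − 5 log₁₀ d + 5 = 26.65 − 5·4.6253 + 5 = 8.523
Star B: d = 22.2 ly / 3.26 = 6.810 pc
Star B: M = m − 5 log₁₀ d + 5 = 10.32 − 5·0.8331 + 5 = 11.154
ΔM = M_A − M_B = 8.523 − (11.154) = -2.631; smaller M is more luminous → Star A.
L ratio = 10^(0.4 |ΔM|) = 10^1.052 = 11.28

Star A is more luminous, by a factor of 11.3.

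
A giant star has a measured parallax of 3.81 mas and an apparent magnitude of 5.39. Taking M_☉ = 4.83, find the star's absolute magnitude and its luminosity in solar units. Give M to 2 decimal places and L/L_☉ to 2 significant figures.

M ≈ -1.71; L/L_☉ ≈ 410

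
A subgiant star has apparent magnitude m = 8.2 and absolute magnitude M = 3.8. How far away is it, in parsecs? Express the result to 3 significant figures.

d ≈ 75.9 pc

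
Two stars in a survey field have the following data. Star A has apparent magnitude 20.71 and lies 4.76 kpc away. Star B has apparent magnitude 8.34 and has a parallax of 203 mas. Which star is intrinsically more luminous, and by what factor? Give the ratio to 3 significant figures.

Star A: d = 4.76 kpc = 4760 pc
Star A: M = m − 5 log₁₀ d + 5 = 20.71 − 5·3.6776 + 5 = 7.322
Star B: p = 203 mas = 0.203″ → d = 1/p = 4.926 pc
Star B: M = m − 5 log₁₀ d + 5 = 8.34 − 5·0.6925 + 5 = 9.877
ΔM = M_A − M_B = 7.322 − (9.877) = -2.556; smaller M is more luminous → Star A.
L ratio = 10^(0.4 |ΔM|) = 10^1.022 = 10.52

Star A is more luminous, by a factor of 10.5.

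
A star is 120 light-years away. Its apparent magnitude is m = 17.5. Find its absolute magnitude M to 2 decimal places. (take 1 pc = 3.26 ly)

M ≈ 14.67

d = 120 ly / 3.26 = 36.81 pc
5 log₁₀(d/10 pc) = 5 log₁₀(36.81) − 5 = 2.830
M = m − 5 log₁₀(d/10) = 17.5 − 2.830 = 14.670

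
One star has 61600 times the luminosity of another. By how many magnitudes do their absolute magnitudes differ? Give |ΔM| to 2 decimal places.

Pogson: ΔM = −2.5 log₁₀(ratio) = −2.5 log₁₀(61600) = −2.5 × 4.7896 = -11.974

|ΔM| ≈ 11.97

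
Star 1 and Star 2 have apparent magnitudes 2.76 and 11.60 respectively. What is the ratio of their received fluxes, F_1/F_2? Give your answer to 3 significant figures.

F_1/F_2 ≈ 3440

Magnitude difference = -8.84
Flux ratio = 10^(−0.4 Δm) = 10^(−0.4 × -8.84) = 10^3.536 = 3436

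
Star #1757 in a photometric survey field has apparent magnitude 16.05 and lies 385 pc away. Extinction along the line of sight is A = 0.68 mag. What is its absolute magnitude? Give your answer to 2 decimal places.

M ≈ 7.44

5 log₁₀(d/10 pc) = 5 log₁₀(385.0) − 5 = 7.927
M = m − 5 log₁₀(d/10) − A = 16.05 − 7.927 − 0.68 = 7.443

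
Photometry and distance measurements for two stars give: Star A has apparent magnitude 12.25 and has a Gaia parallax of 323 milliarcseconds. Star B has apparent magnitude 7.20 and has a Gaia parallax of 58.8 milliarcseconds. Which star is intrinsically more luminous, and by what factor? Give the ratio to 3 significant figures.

Star A: p = 323 mas = 0.323″ → d = 1/p = 3.096 pc
Star A: M = m − 5 log₁₀ d + 5 = 12.25 − 5·0.4908 + 5 = 14.796
Star B: p = 58.8 mas = 0.0588″ → d = 1/p = 17.01 pc
Star B: M = m − 5 log₁₀ d + 5 = 7.20 − 5·1.2306 + 5 = 6.047
ΔM = M_A − M_B = 14.796 − (6.047) = 8.749; smaller M is more luminous → Star B.
L ratio = 10^(0.4 |ΔM|) = 10^3.500 = 3160

Star B is more luminous, by a factor of 3160.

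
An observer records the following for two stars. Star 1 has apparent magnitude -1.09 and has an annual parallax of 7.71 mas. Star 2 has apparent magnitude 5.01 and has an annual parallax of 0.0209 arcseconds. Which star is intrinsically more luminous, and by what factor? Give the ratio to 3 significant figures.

Star 1 is more luminous, by a factor of 2020.

Star 1: p = 7.71 mas = 7.71×10^-3″ → d = 1/p = 129.7 pc
Star 1: M = m − 5 log₁₀ d + 5 = -1.09 − 5·2.1129 + 5 = -6.655
Star 2: d = 1/p = 1/0.0209″ = 47.85 pc
Star 2: M = m − 5 log₁₀ d + 5 = 5.01 − 5·1.6799 + 5 = 1.611
ΔM = M_1 − M_2 = -6.655 − (1.611) = -8.265; smaller M is more luminous → Star 1.
L ratio = 10^(0.4 |ΔM|) = 10^3.306 = 2024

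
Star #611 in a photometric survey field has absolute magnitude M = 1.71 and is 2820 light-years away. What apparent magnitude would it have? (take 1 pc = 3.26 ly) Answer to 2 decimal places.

m ≈ 11.40

d = 2820 ly / 3.26 = 865.0 pc
m = M + 5 log₁₀ d − 5 = 1.71 + 5·2.9370 − 5 = 11.395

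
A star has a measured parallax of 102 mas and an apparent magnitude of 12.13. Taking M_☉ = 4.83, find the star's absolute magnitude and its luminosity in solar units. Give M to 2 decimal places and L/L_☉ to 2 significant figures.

d = 1/p = 1000/102 mas = 9.804 pc
M = m − 5 log₁₀ d + 5 = 12.13 − 5·0.9914 + 5 = 12.173
M − M_☉ = 12.173 − 4.83 = 7.343
L/L_☉ = 10^(−0.4 × 7.343) = 1.156×10^-3

M ≈ 12.17; L/L_☉ ≈ 1.2×10^-3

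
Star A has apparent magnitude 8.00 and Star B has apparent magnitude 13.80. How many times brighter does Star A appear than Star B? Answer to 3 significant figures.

209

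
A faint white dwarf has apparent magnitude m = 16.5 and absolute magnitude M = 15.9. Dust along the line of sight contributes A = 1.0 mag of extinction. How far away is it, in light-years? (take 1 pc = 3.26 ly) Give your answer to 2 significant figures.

m − M = 5 log₁₀(d/10 pc) + A  ⇒  16.5 − (15.9) − 1.0 = 5 log₁₀(d/10)
-0.400 = 5 log₁₀(d/10)
log₁₀ d = (m − M − A)/5 + 1 = 0.9200
d = 10^0.9200 = 8.318 pc
= 27.12 ly

d ≈ 27 ly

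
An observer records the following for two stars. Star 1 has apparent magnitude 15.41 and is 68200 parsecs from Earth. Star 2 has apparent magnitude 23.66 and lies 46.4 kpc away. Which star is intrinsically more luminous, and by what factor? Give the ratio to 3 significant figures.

Star 1 is more luminous, by a factor of 4310.

Star 1: M = m − 5 log₁₀ d + 5 = 15.41 − 5·4.8338 + 5 = -3.759
Star 2: d = 46.4 kpc = 46400 pc
Star 2: M = m − 5 log₁₀ d + 5 = 23.66 − 5·4.6665 + 5 = 5.327
ΔM = M_1 − M_2 = -3.759 − (5.327) = -9.086; smaller M is more luminous → Star 1.
L ratio = 10^(0.4 |ΔM|) = 10^3.635 = 4311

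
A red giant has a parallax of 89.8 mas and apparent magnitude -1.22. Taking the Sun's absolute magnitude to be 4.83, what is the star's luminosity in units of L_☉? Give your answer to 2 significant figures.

L/L_☉ ≈ 330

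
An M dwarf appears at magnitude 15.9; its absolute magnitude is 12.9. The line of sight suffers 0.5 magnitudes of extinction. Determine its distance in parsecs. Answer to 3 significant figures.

m − M = 5 log₁₀(d/10 pc) + A  ⇒  15.9 − (12.9) − 0.5 = 5 log₁₀(d/10)
2.500 = 5 log₁₀(d/10)
log₁₀ d = (m − M − A)/5 + 1 = 1.5000
d = 10^1.5000 = 31.62 pc

d ≈ 31.6 pc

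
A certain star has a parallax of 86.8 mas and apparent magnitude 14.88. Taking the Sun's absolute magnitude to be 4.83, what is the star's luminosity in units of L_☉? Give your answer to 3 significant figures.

L/L_☉ ≈ 1.27×10^-4

d = 1/p = 1000/86.8 mas = 11.52 pc
M = m − 5 log₁₀ d + 5 = 14.88 − 5·1.0615 + 5 = 14.573
M − M_☉ = 14.573 − 4.83 = 9.743
L/L_☉ = 10^(−0.4 × 9.743) = 1.268×10^-4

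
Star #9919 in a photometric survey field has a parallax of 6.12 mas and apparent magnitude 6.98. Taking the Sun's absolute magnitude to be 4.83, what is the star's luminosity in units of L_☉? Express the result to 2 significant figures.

d = 1/p = 1000/6.12 mas = 163.4 pc
M = m − 5 log₁₀ d + 5 = 6.98 − 5·2.2132 + 5 = 0.914
M − M_☉ = 0.914 − 4.83 = -3.916
L/L_☉ = 10^(−0.4 × -3.916) = 36.86

L/L_☉ ≈ 37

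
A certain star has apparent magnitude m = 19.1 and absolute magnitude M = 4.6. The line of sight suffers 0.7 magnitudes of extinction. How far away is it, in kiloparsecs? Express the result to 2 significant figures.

d ≈ 5.8 kpc

m − M = 5 log₁₀(d/10 pc) + A  ⇒  19.1 − (4.6) − 0.7 = 5 log₁₀(d/10)
13.800 = 5 log₁₀(d/10)
log₁₀ d = (m − M − A)/5 + 1 = 3.7600
d = 10^3.7600 = 5754 pc
= 5.754 kpc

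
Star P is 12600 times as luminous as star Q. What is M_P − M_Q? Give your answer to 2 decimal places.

Pogson: ΔM = −2.5 log₁₀(ratio) = −2.5 log₁₀(12600) = −2.5 × 4.1004 = -10.251
Star P is brighter, so it has the smaller magnitude: the difference is negative.

M_P − M_Q ≈ -10.25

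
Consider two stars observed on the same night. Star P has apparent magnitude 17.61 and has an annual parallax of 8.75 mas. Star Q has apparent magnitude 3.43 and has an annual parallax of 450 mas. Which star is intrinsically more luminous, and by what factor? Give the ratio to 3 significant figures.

Star Q is more luminous, by a factor of 178.

Star P: p = 8.75 mas = 8.75×10^-3″ → d = 1/p = 114.3 pc
Star P: M = m − 5 log₁₀ d + 5 = 17.61 − 5·2.0580 + 5 = 12.320
Star Q: p = 450 mas = 0.450″ → d = 1/p = 2.222 pc
Star Q: M = m − 5 log₁₀ d + 5 = 3.43 − 5·0.3468 + 5 = 6.696
ΔM = M_P − M_Q = 12.320 − (6.696) = 5.624; smaller M is more luminous → Star Q.
L ratio = 10^(0.4 |ΔM|) = 10^2.250 = 177.7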